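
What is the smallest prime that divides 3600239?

3600239 is odd.
Digit sum 23, not divisible by 3.
Ends in 9: not divisible by 5.
7: 3600239 = 7·514319 + 6
11: 3600239 = 11·327294 + 5
13: 3600239 = 13·276941 + 6
17: 3600239 = 17·211778 + 13
19: 3600239 = 19·189486 + 5
23: 3600239 = 23·156532 + 3
29: 3600239 = 29·124146 + 5
31: 3600239 = 31·116136 + 23
37: 3600239 = 37·97303 + 28
41: 3600239 = 41·87810 + 29
43: 3600239 = 43·83726 + 21
47: 3600239 = 47·76600 + 39
53: 3600239 = 53·67929 + 2
59: 3600239 = 59·61021

59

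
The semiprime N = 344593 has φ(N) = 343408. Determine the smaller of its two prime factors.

509

φ(n) = (p−1)(q−1) = n − (p+q) + 1, so p + q = 344593 − 343408 + 1 = 1186.
p and q are the roots of t² − 1186t + 344593 = 0.
Discriminant: 1186² − 4·344593 = 1406596 − 1378372 = 28224; √28224 = 168.
q = (1186 − 168)/2 = 509, p = (1186 + 168)/2 = 677.
Check: 509 · 677 = 344593.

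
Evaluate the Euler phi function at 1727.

Factor: 1727 = 11 · 157.
φ(1727) = (11−1) · (157−1) = 10 · 156 = 1560.

1560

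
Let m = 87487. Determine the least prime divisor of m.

89

87487 is odd.
Digit sum 34, not divisible by 3.
Ends in 7: not divisible by 5.
7: 87487 = 7·12498 + 1
11: 87487 = 11·7953 + 4
13: 87487 = 13·6729 + 10
17: 87487 = 17·5146 + 5
19: 87487 = 19·4604 + 11
23: 87487 = 23·3803 + 18
29: 87487 = 29·3016 + 23
31: 87487 = 31·2822 + 5
37: 87487 = 37·2364 + 19
41: 87487 = 41·2133 + 34
43: 87487 = 43·2034 + 25
47: 87487 = 47·1861 + 20
53: 87487 = 53·1650 + 37
59: 87487 = 59·1482 + 49
61: 87487 = 61·1434 + 13
67: 87487 = 67·1305 + 52
71: 87487 = 71·1232 + 15
73: 87487 = 73·1198 + 33
79: 87487 = 79·1107 + 34
83: 87487 = 83·1054 + 5
89: 87487 = 89·983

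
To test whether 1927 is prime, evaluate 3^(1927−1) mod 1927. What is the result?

3^1 ≡ 3 (mod 1927)
3^2 ≡ 3^2 = 9 ≡ 9 (mod 1927)
3^4 ≡ 9^2 = 81 ≡ 81 (mod 1927)
3^8 ≡ 81^2 = 6561 ≡ 780 (mod 1927)
3^16 ≡ 780^2 = 608400 ≡ 1395 (mod 1927)
3^32 ≡ 1395^2 = 1946025 ≡ 1682 (mod 1927)
3^64 ≡ 1682^2 = 2829124 ≡ 288 (mod 1927)
3^128 ≡ 288^2 = 82944 ≡ 83 (mod 1927)
3^256 ≡ 83^2 = 6889 ≡ 1108 (mod 1927)
3^512 ≡ 1108^2 = 1227664 ≡ 165 (mod 1927)
3^1024 ≡ 165^2 = 27225 ≡ 247 (mod 1927)
1926 = 1024 + 512 + 256 + 128 + 4 + 2 in binary powers of 2.
So 3^1926 ≡ 247 · 165 · 1108 · 83 · 81 · 9 ≡ 237 (mod 1927).
Since 237 ≠ 1, base 3 is a Fermat witness: 1927 is composite.

237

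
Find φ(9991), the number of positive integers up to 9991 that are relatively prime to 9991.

9792

Factor: 9991 = 97 · 103.
φ(9991) = (97−1) · (103−1) = 96 · 102 = 9792.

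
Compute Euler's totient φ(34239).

Factor: 34239 = 3 · 101 · 113.
φ(34239) = (3−1) · (101−1) · (113−1) = 2 · 100 · 112 = 22400.

22400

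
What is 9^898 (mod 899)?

545

9^1 ≡ 9 (mod 899)
9^2 ≡ 9^2 = 81 ≡ 81 (mod 899)
9^4 ≡ 81^2 = 6561 ≡ 268 (mod 899)
9^8 ≡ 268^2 = 71824 ≡ 803 (mod 899)
9^16 ≡ 803^2 = 644809 ≡ 226 (mod 899)
9^32 ≡ 226^2 = 51076 ≡ 732 (mod 899)
9^64 ≡ 732^2 = 535824 ≡ 20 (mod 899)
9^128 ≡ 20^2 = 400 ≡ 400 (mod 899)
9^256 ≡ 400^2 = 160000 ≡ 877 (mod 899)
9^512 ≡ 877^2 = 769129 ≡ 484 (mod 899)
898 = 512 + 256 + 128 + 2 in binary powers of 2.
So 9^898 ≡ 484 · 877 · 400 · 81 ≡ 545 (mod 899).
Since 545 ≠ 1, base 9 is a Fermat witness: 899 is composite.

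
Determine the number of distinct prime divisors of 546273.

5

546273 = 3^2 · 60697
60697 = 7 · 8671
8671 = 13 · 667
667 = 23 · 29
546273 = 3^2 · 7 · 13 · 23 · 29, which has 5 distinct prime factors.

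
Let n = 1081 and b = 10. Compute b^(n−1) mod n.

10^1 ≡ 10 (mod 1081)
10^2 ≡ 10^2 = 100 ≡ 100 (mod 1081)
10^4 ≡ 100^2 = 10000 ≡ 271 (mod 1081)
10^8 ≡ 271^2 = 73441 ≡ 1014 (mod 1081)
10^16 ≡ 1014^2 = 1028196 ≡ 165 (mod 1081)
10^32 ≡ 165^2 = 27225 ≡ 200 (mod 1081)
10^64 ≡ 200^2 = 40000 ≡ 3 (mod 1081)
10^128 ≡ 3^2 = 9 ≡ 9 (mod 1081)
10^256 ≡ 9^2 = 81 ≡ 81 (mod 1081)
10^512 ≡ 81^2 = 6561 ≡ 75 (mod 1081)
10^1024 ≡ 75^2 = 5625 ≡ 220 (mod 1081)
1080 = 1024 + 32 + 16 + 8 in binary powers of 2.
So 10^1080 ≡ 220 · 200 · 165 · 1014 ≡ 813 (mod 1081).
Since 813 ≠ 1, base 10 is a Fermat witness: 1081 is composite.

813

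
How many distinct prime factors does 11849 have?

2

11849 = 17^2 · 41
11849 = 17^2 · 41, which has 2 distinct prime factors.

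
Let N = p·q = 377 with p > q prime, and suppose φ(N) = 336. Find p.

φ(n) = (p−1)(q−1) = n − (p+q) + 1, so p + q = 377 − 336 + 1 = 42.
p and q are the roots of t² − 42t + 377 = 0.
Discriminant: 42² − 4·377 = 1764 − 1508 = 256; √256 = 16.
q = (42 − 16)/2 = 13, p = (42 + 16)/2 = 29.
Check: 13 · 29 = 377.

29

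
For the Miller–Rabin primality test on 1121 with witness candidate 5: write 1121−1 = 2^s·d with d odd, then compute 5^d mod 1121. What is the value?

403

1121 − 1 = 1120 = 2^5 · 35, so d = 35.
5^1 ≡ 5 (mod 1121)
5^2 ≡ 5^2 = 25 ≡ 25 (mod 1121)
5^4 ≡ 25^2 = 625 ≡ 625 (mod 1121)
5^8 ≡ 625^2 = 390625 ≡ 517 (mod 1121)
5^16 ≡ 517^2 = 267289 ≡ 491 (mod 1121)
5^32 ≡ 491^2 = 241081 ≡ 66 (mod 1121)
35 = 32 + 2 + 1 in binary powers of 2.
So 5^35 ≡ 66 · 25 · 5 ≡ 403 (mod 1121).
Squaring chain: 403 → 985 → 560 → 841 → 1051; never reaches −1, so base 5 is a Miller–Rabin witness that 1121 is composite.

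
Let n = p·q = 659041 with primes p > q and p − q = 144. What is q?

Since p = q + 144, we have 659041 = q(q + 144), so q² + 144q − 659041 = 0.
Discriminant: 144² + 4·659041 = 20736 + 2636164 = 2656900; √2656900 = 1630.
q = (−144 + 1630)/2 = 743, and p = q + 144 = 887.
Check: 743 · 887 = 659041.

743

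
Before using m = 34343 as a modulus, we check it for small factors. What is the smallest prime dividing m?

61

34343 is odd.
Digit sum 17, not divisible by 3.
Ends in 3: not divisible by 5.
7: 34343 = 7·4906 + 1
11: 34343 = 11·3122 + 1
13: 34343 = 13·2641 + 10
17: 34343 = 17·2020 + 3
19: 34343 = 19·1807 + 10
23: 34343 = 23·1493 + 4
29: 34343 = 29·1184 + 7
31: 34343 = 31·1107 + 26
37: 34343 = 37·928 + 7
41: 34343 = 41·837 + 26
43: 34343 = 43·798 + 29
47: 34343 = 47·730 + 33
53: 34343 = 53·647 + 52
59: 34343 = 59·582 + 5
61: 34343 = 61·563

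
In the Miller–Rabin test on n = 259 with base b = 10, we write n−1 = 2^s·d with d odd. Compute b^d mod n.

259 − 1 = 258 = 2^1 · 129, so d = 129.
10^1 ≡ 10 (mod 259)
10^2 ≡ 10^2 = 100 ≡ 100 (mod 259)
10^4 ≡ 100^2 = 10000 ≡ 158 (mod 259)
10^8 ≡ 158^2 = 24964 ≡ 100 (mod 259)
10^16 ≡ 100^2 = 10000 ≡ 158 (mod 259)
10^32 ≡ 158^2 = 24964 ≡ 100 (mod 259)
10^64 ≡ 100^2 = 10000 ≡ 158 (mod 259)
10^128 ≡ 158^2 = 24964 ≡ 100 (mod 259)
129 = 128 + 1 in binary powers of 2.
So 10^129 ≡ 100 · 10 ≡ 223 (mod 259).
Squaring chain: 223; never reaches −1, so base 10 is a Miller–Rabin witness that 259 is composite.

223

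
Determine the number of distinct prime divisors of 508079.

508079 = 11^2 · 4199
4199 = 13 · 323
323 = 17 · 19
508079 = 11^2 · 13 · 17 · 19, which has 4 distinct prime factors.

4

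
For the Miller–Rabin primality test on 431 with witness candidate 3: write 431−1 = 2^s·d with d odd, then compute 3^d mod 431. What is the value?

431 − 1 = 430 = 2^1 · 215, so d = 215.
3^1 ≡ 3 (mod 431)
3^2 ≡ 3^2 = 9 ≡ 9 (mod 431)
3^4 ≡ 9^2 = 81 ≡ 81 (mod 431)
3^8 ≡ 81^2 = 6561 ≡ 96 (mod 431)
3^16 ≡ 96^2 = 9216 ≡ 165 (mod 431)
3^32 ≡ 165^2 = 27225 ≡ 72 (mod 431)
3^64 ≡ 72^2 = 5184 ≡ 12 (mod 431)
3^128 ≡ 12^2 = 144 ≡ 144 (mod 431)
215 = 128 + 64 + 16 + 4 + 2 + 1 in binary powers of 2.
So 3^215 ≡ 144 · 12 · 165 · 81 · 9 · 3 ≡ 1 (mod 431).
Since 3^d ≡ 1 (mod 431), base 3 does not prove 431 composite.

1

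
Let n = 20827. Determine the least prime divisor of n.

20827 is odd.
Digit sum 19, not divisible by 3.
Ends in 7: not divisible by 5.
7: 20827 = 7·2975 + 2
11: 20827 = 11·1893 + 4
13: 20827 = 13·1602 + 1
17: 20827 = 17·1225 + 2
19: 20827 = 19·1096 + 3
23: 20827 = 23·905 + 12
29: 20827 = 29·718 + 5
31: 20827 = 31·671 + 26
37: 20827 = 37·562 + 33
41: 20827 = 41·507 + 40
43: 20827 = 43·484 + 15
47: 20827 = 47·443 + 6
53: 20827 = 53·392 + 51
59: 20827 = 59·353

59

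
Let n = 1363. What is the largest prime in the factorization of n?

1363 = 29 · 47
47 is prime.
So 1363 = 29 · 47; the largest prime factor is 47.

47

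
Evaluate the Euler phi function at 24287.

23976

Factor: 24287 = 149 · 163.
φ(24287) = (149−1) · (163−1) = 148 · 162 = 23976.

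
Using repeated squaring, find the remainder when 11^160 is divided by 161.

11^1 ≡ 11 (mod 161)
11^2 ≡ 11^2 = 121 ≡ 121 (mod 161)
11^4 ≡ 121^2 = 14641 ≡ 151 (mod 161)
11^8 ≡ 151^2 = 22801 ≡ 100 (mod 161)
11^16 ≡ 100^2 = 10000 ≡ 18 (mod 161)
11^32 ≡ 18^2 = 324 ≡ 2 (mod 161)
11^64 ≡ 2^2 = 4 ≡ 4 (mod 161)
11^128 ≡ 4^2 = 16 ≡ 16 (mod 161)
160 = 128 + 32 in binary powers of 2.
So 11^160 ≡ 16 · 2 ≡ 32 (mod 161).
Since 32 ≠ 1, base 11 is a Fermat witness: 161 is composite.

32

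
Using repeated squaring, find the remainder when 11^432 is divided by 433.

11^1 ≡ 11 (mod 433)
11^2 ≡ 11^2 = 121 ≡ 121 (mod 433)
11^4 ≡ 121^2 = 14641 ≡ 352 (mod 433)
11^8 ≡ 352^2 = 123904 ≡ 66 (mod 433)
11^16 ≡ 66^2 = 4356 ≡ 26 (mod 433)
11^32 ≡ 26^2 = 676 ≡ 243 (mod 433)
11^64 ≡ 243^2 = 59049 ≡ 161 (mod 433)
11^128 ≡ 161^2 = 25921 ≡ 374 (mod 433)
11^256 ≡ 374^2 = 139876 ≡ 17 (mod 433)
432 = 256 + 128 + 32 + 16 in binary powers of 2.
So 11^432 ≡ 17 · 374 · 243 · 26 ≡ 1 (mod 433).
Since the result is 1, base 11 gives no evidence that 433 is composite.

1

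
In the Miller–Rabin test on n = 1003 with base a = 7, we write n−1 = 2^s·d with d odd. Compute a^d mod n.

1003 − 1 = 1002 = 2^1 · 501, so d = 501.
7^1 ≡ 7 (mod 1003)
7^2 ≡ 7^2 = 49 ≡ 49 (mod 1003)
7^4 ≡ 49^2 = 2401 ≡ 395 (mod 1003)
7^8 ≡ 395^2 = 156025 ≡ 560 (mod 1003)
7^16 ≡ 560^2 = 313600 ≡ 664 (mod 1003)
7^32 ≡ 664^2 = 440896 ≡ 579 (mod 1003)
7^64 ≡ 579^2 = 335241 ≡ 239 (mod 1003)
7^128 ≡ 239^2 = 57121 ≡ 953 (mod 1003)
7^256 ≡ 953^2 = 908209 ≡ 494 (mod 1003)
501 = 256 + 128 + 64 + 32 + 16 + 4 + 1 in binary powers of 2.
So 7^501 ≡ 494 · 953 · 239 · 579 · 664 · 395 · 7 ≡ 147 (mod 1003).
Squaring chain: 147; never reaches −1, so base 7 is a Miller–Rabin witness that 1003 is composite.

147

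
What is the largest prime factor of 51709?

89

51709 = 7 · 7387
7387 = 83 · 89
89 is prime.
So 51709 = 7 · 83 · 89; the largest prime factor is 89.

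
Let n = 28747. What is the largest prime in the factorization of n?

89

28747 = 17 · 1691
1691 = 19 · 89
89 is prime.
So 28747 = 17 · 19 · 89; the largest prime factor is 89.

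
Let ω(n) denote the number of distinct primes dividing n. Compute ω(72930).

6

72930 = 2 · 36465
36465 = 3 · 12155
12155 = 5 · 2431
2431 = 11 · 221
221 = 13 · 17
72930 = 2 · 3 · 5 · 11 · 13 · 17, which has 6 distinct prime factors.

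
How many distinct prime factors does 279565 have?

5

279565 = 5 · 55913
55913 = 11 · 5083
5083 = 13 · 391
391 = 17 · 23
279565 = 5 · 11 · 13 · 17 · 23, which has 5 distinct prime factors.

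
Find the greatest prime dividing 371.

53

371 = 7 · 53
53 is prime.
So 371 = 7 · 53; the largest prime factor is 53.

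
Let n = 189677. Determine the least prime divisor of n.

19

189677 is odd.
Digit sum 38, not divisible by 3.
Ends in 7: not divisible by 5.
7: 189677 = 7·27096 + 5
11: 189677 = 11·17243 + 4
13: 189677 = 13·14590 + 7
17: 189677 = 17·11157 + 8
19: 189677 = 19·9983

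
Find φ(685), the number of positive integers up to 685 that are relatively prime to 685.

544

Factor: 685 = 5 · 137.
φ(685) = (5−1) · (137−1) = 4 · 136 = 544.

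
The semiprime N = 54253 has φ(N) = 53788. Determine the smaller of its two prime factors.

φ(n) = (p−1)(q−1) = n − (p+q) + 1, so p + q = 54253 − 53788 + 1 = 466.
p and q are the roots of t² − 466t + 54253 = 0.
Discriminant: 466² − 4·54253 = 217156 − 217012 = 144; √144 = 12.
q = (466 − 12)/2 = 227, p = (466 + 12)/2 = 239.
Check: 227 · 239 = 54253.

227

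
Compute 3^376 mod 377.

16

3^1 ≡ 3 (mod 377)
3^2 ≡ 3^2 = 9 ≡ 9 (mod 377)
3^4 ≡ 9^2 = 81 ≡ 81 (mod 377)
3^8 ≡ 81^2 = 6561 ≡ 152 (mod 377)
3^16 ≡ 152^2 = 23104 ≡ 107 (mod 377)
3^32 ≡ 107^2 = 11449 ≡ 139 (mod 377)
3^64 ≡ 139^2 = 19321 ≡ 94 (mod 377)
3^128 ≡ 94^2 = 8836 ≡ 165 (mod 377)
3^256 ≡ 165^2 = 27225 ≡ 81 (mod 377)
376 = 256 + 64 + 32 + 16 + 8 in binary powers of 2.
So 3^376 ≡ 81 · 94 · 139 · 107 · 152 ≡ 16 (mod 377).
Since 16 ≠ 1, base 3 is a Fermat witness: 377 is composite.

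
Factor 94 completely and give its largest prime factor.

94 = 2 · 47
47 is prime.
So 94 = 2 · 47; the largest prime factor is 47.

47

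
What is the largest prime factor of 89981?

79

89981 = 17 · 5293
5293 = 67 · 79
79 is prime.
So 89981 = 17 · 67 · 79; the largest prime factor is 79.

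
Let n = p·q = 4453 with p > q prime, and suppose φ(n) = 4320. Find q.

61

φ(n) = (p−1)(q−1) = n − (p+q) + 1, so p + q = 4453 − 4320 + 1 = 134.
p and q are the roots of t² − 134t + 4453 = 0.
Discriminant: 134² − 4·4453 = 17956 − 17812 = 144; √144 = 12.
q = (134 − 12)/2 = 61, p = (134 + 12)/2 = 73.
Check: 61 · 73 = 4453.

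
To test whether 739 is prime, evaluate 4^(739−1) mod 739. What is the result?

4^1 ≡ 4 (mod 739)
4^2 ≡ 4^2 = 16 ≡ 16 (mod 739)
4^4 ≡ 16^2 = 256 ≡ 256 (mod 739)
4^8 ≡ 256^2 = 65536 ≡ 504 (mod 739)
4^16 ≡ 504^2 = 254016 ≡ 539 (mod 739)
4^32 ≡ 539^2 = 290521 ≡ 94 (mod 739)
4^64 ≡ 94^2 = 8836 ≡ 707 (mod 739)
4^128 ≡ 707^2 = 499849 ≡ 285 (mod 739)
4^256 ≡ 285^2 = 81225 ≡ 674 (mod 739)
4^512 ≡ 674^2 = 454276 ≡ 530 (mod 739)
738 = 512 + 128 + 64 + 32 + 2 in binary powers of 2.
So 4^738 ≡ 530 · 285 · 707 · 94 · 16 ≡ 1 (mod 739).
Since the result is 1, base 4 gives no evidence that 739 is composite.

1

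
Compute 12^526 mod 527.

236

12^1 ≡ 12 (mod 527)
12^2 ≡ 12^2 = 144 ≡ 144 (mod 527)
12^4 ≡ 144^2 = 20736 ≡ 183 (mod 527)
12^8 ≡ 183^2 = 33489 ≡ 288 (mod 527)
12^16 ≡ 288^2 = 82944 ≡ 205 (mod 527)
12^32 ≡ 205^2 = 42025 ≡ 392 (mod 527)
12^64 ≡ 392^2 = 153664 ≡ 307 (mod 527)
12^128 ≡ 307^2 = 94249 ≡ 443 (mod 527)
12^256 ≡ 443^2 = 196249 ≡ 205 (mod 527)
12^512 ≡ 205^2 = 42025 ≡ 392 (mod 527)
526 = 512 + 8 + 4 + 2 in binary powers of 2.
So 12^526 ≡ 392 · 288 · 183 · 144 ≡ 236 (mod 527).
Since 236 ≠ 1, base 12 is a Fermat witness: 527 is composite.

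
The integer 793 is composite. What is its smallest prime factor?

13

793 is odd.
Digit sum 19, not divisible by 3.
Ends in 3: not divisible by 5.
7: 793 = 7·113 + 2
11: 793 = 11·72 + 1
13: 793 = 13·61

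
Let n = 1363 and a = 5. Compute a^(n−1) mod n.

306

5^1 ≡ 5 (mod 1363)
5^2 ≡ 5^2 = 25 ≡ 25 (mod 1363)
5^4 ≡ 25^2 = 625 ≡ 625 (mod 1363)
5^8 ≡ 625^2 = 390625 ≡ 807 (mod 1363)
5^16 ≡ 807^2 = 651249 ≡ 1098 (mod 1363)
5^32 ≡ 1098^2 = 1205604 ≡ 712 (mod 1363)
5^64 ≡ 712^2 = 506944 ≡ 1271 (mod 1363)
5^128 ≡ 1271^2 = 1615441 ≡ 286 (mod 1363)
5^256 ≡ 286^2 = 81796 ≡ 16 (mod 1363)
5^512 ≡ 16^2 = 256 ≡ 256 (mod 1363)
5^1024 ≡ 256^2 = 65536 ≡ 112 (mod 1363)
1362 = 1024 + 256 + 64 + 16 + 2 in binary powers of 2.
So 5^1362 ≡ 112 · 16 · 1271 · 1098 · 25 ≡ 306 (mod 1363).
Since 306 ≠ 1, base 5 is a Fermat witness: 1363 is composite.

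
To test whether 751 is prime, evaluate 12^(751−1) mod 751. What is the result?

12^1 ≡ 12 (mod 751)
12^2 ≡ 12^2 = 144 ≡ 144 (mod 751)
12^4 ≡ 144^2 = 20736 ≡ 459 (mod 751)
12^8 ≡ 459^2 = 210681 ≡ 401 (mod 751)
12^16 ≡ 401^2 = 160801 ≡ 87 (mod 751)
12^32 ≡ 87^2 = 7569 ≡ 59 (mod 751)
12^64 ≡ 59^2 = 3481 ≡ 477 (mod 751)
12^128 ≡ 477^2 = 227529 ≡ 727 (mod 751)
12^256 ≡ 727^2 = 528529 ≡ 576 (mod 751)
12^512 ≡ 576^2 = 331776 ≡ 585 (mod 751)
750 = 512 + 128 + 64 + 32 + 8 + 4 + 2 in binary powers of 2.
So 12^750 ≡ 585 · 727 · 477 · 59 · 401 · 459 · 144 ≡ 1 (mod 751).
Since the result is 1, base 12 gives no evidence that 751 is composite.

1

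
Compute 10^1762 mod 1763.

1330

10^1 ≡ 10 (mod 1763)
10^2 ≡ 10^2 = 100 ≡ 100 (mod 1763)
10^4 ≡ 100^2 = 10000 ≡ 1185 (mod 1763)
10^8 ≡ 1185^2 = 1404225 ≡ 877 (mod 1763)
10^16 ≡ 877^2 = 769129 ≡ 461 (mod 1763)
10^32 ≡ 461^2 = 212521 ≡ 961 (mod 1763)
10^64 ≡ 961^2 = 923521 ≡ 1472 (mod 1763)
10^128 ≡ 1472^2 = 2166784 ≡ 57 (mod 1763)
10^256 ≡ 57^2 = 3249 ≡ 1486 (mod 1763)
10^512 ≡ 1486^2 = 2208196 ≡ 920 (mod 1763)
10^1024 ≡ 920^2 = 846400 ≡ 160 (mod 1763)
1762 = 1024 + 512 + 128 + 64 + 32 + 2 in binary powers of 2.
So 10^1762 ≡ 160 · 920 · 57 · 1472 · 961 · 100 ≡ 1330 (mod 1763).
Since 1330 ≠ 1, base 10 is a Fermat witness: 1763 is composite.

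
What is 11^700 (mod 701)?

1

11^1 ≡ 11 (mod 701)
11^2 ≡ 11^2 = 121 ≡ 121 (mod 701)
11^4 ≡ 121^2 = 14641 ≡ 621 (mod 701)
11^8 ≡ 621^2 = 385641 ≡ 91 (mod 701)
11^16 ≡ 91^2 = 8281 ≡ 570 (mod 701)
11^32 ≡ 570^2 = 324900 ≡ 337 (mod 701)
11^64 ≡ 337^2 = 113569 ≡ 7 (mod 701)
11^128 ≡ 7^2 = 49 ≡ 49 (mod 701)
11^256 ≡ 49^2 = 2401 ≡ 298 (mod 701)
11^512 ≡ 298^2 = 88804 ≡ 478 (mod 701)
700 = 512 + 128 + 32 + 16 + 8 + 4 in binary powers of 2.
So 11^700 ≡ 478 · 49 · 337 · 570 · 91 · 621 ≡ 1 (mod 701).
Since the result is 1, base 11 gives no evidence that 701 is composite.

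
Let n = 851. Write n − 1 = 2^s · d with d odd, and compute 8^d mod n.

541

851 − 1 = 850 = 2^1 · 425, so d = 425.
8^1 ≡ 8 (mod 851)
8^2 ≡ 8^2 = 64 ≡ 64 (mod 851)
8^4 ≡ 64^2 = 4096 ≡ 692 (mod 851)
8^8 ≡ 692^2 = 478864 ≡ 602 (mod 851)
8^16 ≡ 602^2 = 362404 ≡ 729 (mod 851)
8^32 ≡ 729^2 = 531441 ≡ 417 (mod 851)
8^64 ≡ 417^2 = 173889 ≡ 285 (mod 851)
8^128 ≡ 285^2 = 81225 ≡ 380 (mod 851)
8^256 ≡ 380^2 = 144400 ≡ 581 (mod 851)
425 = 256 + 128 + 32 + 8 + 1 in binary powers of 2.
So 8^425 ≡ 581 · 380 · 417 · 602 · 8 ≡ 541 (mod 851).
Squaring chain: 541; never reaches −1, so base 8 is a Miller–Rabin witness that 851 is composite.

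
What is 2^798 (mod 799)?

676

2^1 ≡ 2 (mod 799)
2^2 ≡ 2^2 = 4 ≡ 4 (mod 799)
2^4 ≡ 4^2 = 16 ≡ 16 (mod 799)
2^8 ≡ 16^2 = 256 ≡ 256 (mod 799)
2^16 ≡ 256^2 = 65536 ≡ 18 (mod 799)
2^32 ≡ 18^2 = 324 ≡ 324 (mod 799)
2^64 ≡ 324^2 = 104976 ≡ 307 (mod 799)
2^128 ≡ 307^2 = 94249 ≡ 766 (mod 799)
2^256 ≡ 766^2 = 586756 ≡ 290 (mod 799)
2^512 ≡ 290^2 = 84100 ≡ 205 (mod 799)
798 = 512 + 256 + 16 + 8 + 4 + 2 in binary powers of 2.
So 2^798 ≡ 205 · 290 · 18 · 256 · 16 · 4 ≡ 676 (mod 799).
Since 676 ≠ 1, base 2 is a Fermat witness: 799 is composite.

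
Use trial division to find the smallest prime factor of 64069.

64069 is odd.
Digit sum 25, not divisible by 3.
Ends in 9: not divisible by 5.
7: 64069 = 7·9152 + 5
11: 64069 = 11·5824 + 5
13: 64069 = 13·4928 + 5
17: 64069 = 17·3768 + 13
19: 64069 = 19·3372 + 1
23: 64069 = 23·2785 + 14
29: 64069 = 29·2209 + 8
31: 64069 = 31·2066 + 23
37: 64069 = 37·1731 + 22
41: 64069 = 41·1562 + 27
43: 64069 = 43·1489 + 42
47: 64069 = 47·1363 + 8
53: 64069 = 53·1208 + 45
59: 64069 = 59·1085 + 54
61: 64069 = 61·1050 + 19
67: 64069 = 67·956 + 17
71: 64069 = 71·902 + 27
73: 64069 = 73·877 + 48
79: 64069 = 79·811

79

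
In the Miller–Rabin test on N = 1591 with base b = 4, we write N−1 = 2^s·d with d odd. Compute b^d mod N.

1591 − 1 = 1590 = 2^1 · 795, so d = 795.
4^1 ≡ 4 (mod 1591)
4^2 ≡ 4^2 = 16 ≡ 16 (mod 1591)
4^4 ≡ 16^2 = 256 ≡ 256 (mod 1591)
4^8 ≡ 256^2 = 65536 ≡ 305 (mod 1591)
4^16 ≡ 305^2 = 93025 ≡ 747 (mod 1591)
4^32 ≡ 747^2 = 558009 ≡ 1159 (mod 1591)
4^64 ≡ 1159^2 = 1343281 ≡ 477 (mod 1591)
4^128 ≡ 477^2 = 227529 ≡ 16 (mod 1591)
4^256 ≡ 16^2 = 256 ≡ 256 (mod 1591)
4^512 ≡ 256^2 = 65536 ≡ 305 (mod 1591)
795 = 512 + 256 + 16 + 8 + 2 + 1 in binary powers of 2.
So 4^795 ≡ 305 · 256 · 747 · 305 · 16 · 4 ≡ 471 (mod 1591).
Squaring chain: 471; never reaches −1, so base 4 is a Miller–Rabin witness that 1591 is composite.

471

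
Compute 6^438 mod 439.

6^1 ≡ 6 (mod 439)
6^2 ≡ 6^2 = 36 ≡ 36 (mod 439)
6^4 ≡ 36^2 = 1296 ≡ 418 (mod 439)
6^8 ≡ 418^2 = 174724 ≡ 2 (mod 439)
6^16 ≡ 2^2 = 4 ≡ 4 (mod 439)
6^32 ≡ 4^2 = 16 ≡ 16 (mod 439)
6^64 ≡ 16^2 = 256 ≡ 256 (mod 439)
6^128 ≡ 256^2 = 65536 ≡ 125 (mod 439)
6^256 ≡ 125^2 = 15625 ≡ 260 (mod 439)
438 = 256 + 128 + 32 + 16 + 4 + 2 in binary powers of 2.
So 6^438 ≡ 260 · 125 · 16 · 4 · 418 · 36 ≡ 1 (mod 439).
Since the result is 1, base 6 gives no evidence that 439 is composite.

1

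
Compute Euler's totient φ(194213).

Factor: 194213 = 29 · 37 · 181.
φ(194213) = (29−1) · (37−1) · (181−1) = 28 · 36 · 180 = 181440.

181440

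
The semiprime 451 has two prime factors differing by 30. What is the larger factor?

Since p = q + 30, we have 451 = q(q + 30), so q² + 30q − 451 = 0.
Discriminant: 30² + 4·451 = 900 + 1804 = 2704; √2704 = 52.
q = (−30 + 52)/2 = 11, and p = q + 30 = 41.
Check: 11 · 41 = 451.

41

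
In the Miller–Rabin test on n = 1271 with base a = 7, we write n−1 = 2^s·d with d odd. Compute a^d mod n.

1271 − 1 = 1270 = 2^1 · 635, so d = 635.
7^1 ≡ 7 (mod 1271)
7^2 ≡ 7^2 = 49 ≡ 49 (mod 1271)
7^4 ≡ 49^2 = 2401 ≡ 1130 (mod 1271)
7^8 ≡ 1130^2 = 1276900 ≡ 816 (mod 1271)
7^16 ≡ 816^2 = 665856 ≡ 1123 (mod 1271)
7^32 ≡ 1123^2 = 1261129 ≡ 297 (mod 1271)
7^64 ≡ 297^2 = 88209 ≡ 510 (mod 1271)
7^128 ≡ 510^2 = 260100 ≡ 816 (mod 1271)
7^256 ≡ 816^2 = 665856 ≡ 1123 (mod 1271)
7^512 ≡ 1123^2 = 1261129 ≡ 297 (mod 1271)
635 = 512 + 64 + 32 + 16 + 8 + 2 + 1 in binary powers of 2.
So 7^635 ≡ 297 · 510 · 297 · 1123 · 816 · 49 · 7 ≡ 191 (mod 1271).
Squaring chain: 191; never reaches −1, so base 7 is a Miller–Rabin witness that 1271 is composite.

191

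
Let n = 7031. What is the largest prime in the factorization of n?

89

7031 = 79 · 89
89 is prime.
So 7031 = 79 · 89; the largest prime factor is 89.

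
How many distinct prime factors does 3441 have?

3441 = 3 · 1147
1147 = 31 · 37
3441 = 3 · 31 · 37, which has 3 distinct prime factors.

3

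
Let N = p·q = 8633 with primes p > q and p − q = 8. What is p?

97

Since p = q + 8, we have 8633 = q(q + 8), so q² + 8q − 8633 = 0.
Discriminant: 8² + 4·8633 = 64 + 34532 = 34596; √34596 = 186.
q = (−8 + 186)/2 = 89, and p = q + 8 = 97.
Check: 89 · 97 = 8633.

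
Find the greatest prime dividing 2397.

2397 = 3 · 799
799 = 17 · 47
47 is prime.
So 2397 = 3 · 17 · 47; the largest prime factor is 47.

47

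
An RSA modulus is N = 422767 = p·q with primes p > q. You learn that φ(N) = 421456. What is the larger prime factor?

743

φ(n) = (p−1)(q−1) = n − (p+q) + 1, so p + q = 422767 − 421456 + 1 = 1312.
p and q are the roots of t² − 1312t + 422767 = 0.
Discriminant: 1312² − 4·422767 = 1721344 − 1691068 = 30276; √30276 = 174.
q = (1312 − 174)/2 = 569, p = (1312 + 174)/2 = 743.
Check: 569 · 743 = 422767.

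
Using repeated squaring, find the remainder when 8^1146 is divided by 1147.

628

8^1 ≡ 8 (mod 1147)
8^2 ≡ 8^2 = 64 ≡ 64 (mod 1147)
8^4 ≡ 64^2 = 4096 ≡ 655 (mod 1147)
8^8 ≡ 655^2 = 429025 ≡ 47 (mod 1147)
8^16 ≡ 47^2 = 2209 ≡ 1062 (mod 1147)
8^32 ≡ 1062^2 = 1127844 ≡ 343 (mod 1147)
8^64 ≡ 343^2 = 117649 ≡ 655 (mod 1147)
8^128 ≡ 655^2 = 429025 ≡ 47 (mod 1147)
8^256 ≡ 47^2 = 2209 ≡ 1062 (mod 1147)
8^512 ≡ 1062^2 = 1127844 ≡ 343 (mod 1147)
8^1024 ≡ 343^2 = 117649 ≡ 655 (mod 1147)
1146 = 1024 + 64 + 32 + 16 + 8 + 2 in binary powers of 2.
So 8^1146 ≡ 655 · 655 · 343 · 1062 · 47 · 64 ≡ 628 (mod 1147).
Since 628 ≠ 1, base 8 is a Fermat witness: 1147 is composite.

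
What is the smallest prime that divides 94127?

94127 is odd.
Digit sum 23, not divisible by 3.
Ends in 7: not divisible by 5.
7: 94127 = 7·13446 + 5
11: 94127 = 11·8557

11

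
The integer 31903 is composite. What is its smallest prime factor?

61

31903 is odd.
Digit sum 16, not divisible by 3.
Ends in 3: not divisible by 5.
7: 31903 = 7·4557 + 4
11: 31903 = 11·2900 + 3
13: 31903 = 13·2454 + 1
17: 31903 = 17·1876 + 11
19: 31903 = 19·1679 + 2
23: 31903 = 23·1387 + 2
29: 31903 = 29·1100 + 3
31: 31903 = 31·1029 + 4
37: 31903 = 37·862 + 9
41: 31903 = 41·778 + 5
43: 31903 = 43·741 + 40
47: 31903 = 47·678 + 37
53: 31903 = 53·601 + 50
59: 31903 = 59·540 + 43
61: 31903 = 61·523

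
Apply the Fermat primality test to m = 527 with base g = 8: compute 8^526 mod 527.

225

8^1 ≡ 8 (mod 527)
8^2 ≡ 8^2 = 64 ≡ 64 (mod 527)
8^4 ≡ 64^2 = 4096 ≡ 407 (mod 527)
8^8 ≡ 407^2 = 165649 ≡ 171 (mod 527)
8^16 ≡ 171^2 = 29241 ≡ 256 (mod 527)
8^32 ≡ 256^2 = 65536 ≡ 188 (mod 527)
8^64 ≡ 188^2 = 35344 ≡ 35 (mod 527)
8^128 ≡ 35^2 = 1225 ≡ 171 (mod 527)
8^256 ≡ 171^2 = 29241 ≡ 256 (mod 527)
8^512 ≡ 256^2 = 65536 ≡ 188 (mod 527)
526 = 512 + 8 + 4 + 2 in binary powers of 2.
So 8^526 ≡ 188 · 171 · 407 · 64 ≡ 225 (mod 527).
Since 225 ≠ 1, base 8 is a Fermat witness: 527 is composite.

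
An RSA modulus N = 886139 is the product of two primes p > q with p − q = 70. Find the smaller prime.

907

Since p = q + 70, we have 886139 = q(q + 70), so q² + 70q − 886139 = 0.
Discriminant: 70² + 4·886139 = 4900 + 3544556 = 3549456; √3549456 = 1884.
q = (−70 + 1884)/2 = 907, and p = q + 70 = 977.
Check: 907 · 977 = 886139.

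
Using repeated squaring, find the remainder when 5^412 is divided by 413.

226

5^1 ≡ 5 (mod 413)
5^2 ≡ 5^2 = 25 ≡ 25 (mod 413)
5^4 ≡ 25^2 = 625 ≡ 212 (mod 413)
5^8 ≡ 212^2 = 44944 ≡ 340 (mod 413)
5^16 ≡ 340^2 = 115600 ≡ 373 (mod 413)
5^32 ≡ 373^2 = 139129 ≡ 361 (mod 413)
5^64 ≡ 361^2 = 130321 ≡ 226 (mod 413)
5^128 ≡ 226^2 = 51076 ≡ 277 (mod 413)
5^256 ≡ 277^2 = 76729 ≡ 324 (mod 413)
412 = 256 + 128 + 16 + 8 + 4 in binary powers of 2.
So 5^412 ≡ 324 · 277 · 373 · 340 · 212 ≡ 226 (mod 413).
Since 226 ≠ 1, base 5 is a Fermat witness: 413 is composite.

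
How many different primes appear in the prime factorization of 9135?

4

9135 = 3^2 · 1015
1015 = 5 · 203
203 = 7 · 29
9135 = 3^2 · 5 · 7 · 29, which has 4 distinct prime factors.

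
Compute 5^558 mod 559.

5^1 ≡ 5 (mod 559)
5^2 ≡ 5^2 = 25 ≡ 25 (mod 559)
5^4 ≡ 25^2 = 625 ≡ 66 (mod 559)
5^8 ≡ 66^2 = 4356 ≡ 443 (mod 559)
5^16 ≡ 443^2 = 196249 ≡ 40 (mod 559)
5^32 ≡ 40^2 = 1600 ≡ 482 (mod 559)
5^64 ≡ 482^2 = 232324 ≡ 339 (mod 559)
5^128 ≡ 339^2 = 114921 ≡ 326 (mod 559)
5^256 ≡ 326^2 = 106276 ≡ 66 (mod 559)
5^512 ≡ 66^2 = 4356 ≡ 443 (mod 559)
558 = 512 + 32 + 8 + 4 + 2 in binary powers of 2.
So 5^558 ≡ 443 · 482 · 443 · 66 · 25 ≡ 428 (mod 559).
Since 428 ≠ 1, base 5 is a Fermat witness: 559 is composite.

428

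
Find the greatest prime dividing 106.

53

106 = 2 · 53
53 is prime.
So 106 = 2 · 53; the largest prime factor is 53.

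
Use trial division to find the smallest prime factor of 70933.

70933 is odd.
Digit sum 22, not divisible by 3.
Ends in 3: not divisible by 5.
7: 70933 = 7·10133 + 2
11: 70933 = 11·6448 + 5
13: 70933 = 13·5456 + 5
17: 70933 = 17·4172 + 9
19: 70933 = 19·3733 + 6
23: 70933 = 23·3084 + 1
29: 70933 = 29·2445 + 28
31: 70933 = 31·2288 + 5
37: 70933 = 37·1917 + 4
41: 70933 = 41·1730 + 3
43: 70933 = 43·1649 + 26
47: 70933 = 47·1509 + 10
53: 70933 = 53·1338 + 19
59: 70933 = 59·1202 + 15
61: 70933 = 61·1162 + 51
67: 70933 = 67·1058 + 47
71: 70933 = 71·999 + 4
73: 70933 = 73·971 + 50
79: 70933 = 79·897 + 70
83: 70933 = 83·854 + 51
89: 70933 = 89·797

89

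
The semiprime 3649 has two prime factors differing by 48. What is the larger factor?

Since p = q + 48, we have 3649 = q(q + 48), so q² + 48q − 3649 = 0.
Discriminant: 48² + 4·3649 = 2304 + 14596 = 16900; √16900 = 130.
q = (−48 + 130)/2 = 41, and p = q + 48 = 89.
Check: 41 · 89 = 3649.

89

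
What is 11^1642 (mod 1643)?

11^1 ≡ 11 (mod 1643)
11^2 ≡ 11^2 = 121 ≡ 121 (mod 1643)
11^4 ≡ 121^2 = 14641 ≡ 1497 (mod 1643)
11^8 ≡ 1497^2 = 2241009 ≡ 1600 (mod 1643)
11^16 ≡ 1600^2 = 2560000 ≡ 206 (mod 1643)
11^32 ≡ 206^2 = 42436 ≡ 1361 (mod 1643)
11^64 ≡ 1361^2 = 1852321 ≡ 660 (mod 1643)
11^128 ≡ 660^2 = 435600 ≡ 205 (mod 1643)
11^256 ≡ 205^2 = 42025 ≡ 950 (mod 1643)
11^512 ≡ 950^2 = 902500 ≡ 493 (mod 1643)
11^1024 ≡ 493^2 = 243049 ≡ 1528 (mod 1643)
1642 = 1024 + 512 + 64 + 32 + 8 + 2 in binary powers of 2.
So 11^1642 ≡ 1528 · 493 · 660 · 1361 · 1600 · 121 ≡ 1444 (mod 1643).
Since 1444 ≠ 1, base 11 is a Fermat witness: 1643 is composite.

1444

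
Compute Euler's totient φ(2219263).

2167296

Factor: 2219263 = 97 · 137 · 167.
φ(2219263) = (97−1) · (137−1) · (167−1) = 96 · 136 · 166 = 2167296.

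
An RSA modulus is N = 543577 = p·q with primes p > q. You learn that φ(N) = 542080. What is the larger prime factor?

φ(n) = (p−1)(q−1) = n − (p+q) + 1, so p + q = 543577 − 542080 + 1 = 1498.
p and q are the roots of t² − 1498t + 543577 = 0.
Discriminant: 1498² − 4·543577 = 2244004 − 2174308 = 69696; √69696 = 264.
q = (1498 − 264)/2 = 617, p = (1498 + 264)/2 = 881.
Check: 617 · 881 = 543577.

881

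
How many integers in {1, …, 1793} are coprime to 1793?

1620

Factor: 1793 = 11 · 163.
φ(1793) = (11−1) · (163−1) = 10 · 162 = 1620.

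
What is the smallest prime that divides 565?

565 is odd.
Digit sum 16, not divisible by 3.
Ends in 5: divisible by 5.

5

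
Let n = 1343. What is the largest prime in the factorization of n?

1343 = 17 · 79
79 is prime.
So 1343 = 17 · 79; the largest prime factor is 79.

79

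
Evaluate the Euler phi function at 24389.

23548

Factor: 24389 = 29^3.
φ(24389) = 29^2·(29−1) = 23548.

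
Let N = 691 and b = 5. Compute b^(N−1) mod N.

5^1 ≡ 5 (mod 691)
5^2 ≡ 5^2 = 25 ≡ 25 (mod 691)
5^4 ≡ 25^2 = 625 ≡ 625 (mod 691)
5^8 ≡ 625^2 = 390625 ≡ 210 (mod 691)
5^16 ≡ 210^2 = 44100 ≡ 567 (mod 691)
5^32 ≡ 567^2 = 321489 ≡ 174 (mod 691)
5^64 ≡ 174^2 = 30276 ≡ 563 (mod 691)
5^128 ≡ 563^2 = 316969 ≡ 491 (mod 691)
5^256 ≡ 491^2 = 241081 ≡ 613 (mod 691)
5^512 ≡ 613^2 = 375769 ≡ 556 (mod 691)
690 = 512 + 128 + 32 + 16 + 2 in binary powers of 2.
So 5^690 ≡ 556 · 491 · 174 · 567 · 25 ≡ 1 (mod 691).
Since the result is 1, base 5 gives no evidence that 691 is composite.

1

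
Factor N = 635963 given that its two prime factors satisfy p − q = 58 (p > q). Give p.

827

Since p = q + 58, we have 635963 = q(q + 58), so q² + 58q − 635963 = 0.
Discriminant: 58² + 4·635963 = 3364 + 2543852 = 2547216; √2547216 = 1596.
q = (−58 + 1596)/2 = 769, and p = q + 58 = 827.
Check: 769 · 827 = 635963.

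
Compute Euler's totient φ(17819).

17544

Factor: 17819 = 103 · 173.
φ(17819) = (103−1) · (173−1) = 102 · 172 = 17544.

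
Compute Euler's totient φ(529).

506

Factor: 529 = 23^2.
φ(529) = 23^1·(23−1) = 506.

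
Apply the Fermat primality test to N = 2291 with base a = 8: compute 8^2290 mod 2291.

8^1 ≡ 8 (mod 2291)
8^2 ≡ 8^2 = 64 ≡ 64 (mod 2291)
8^4 ≡ 64^2 = 4096 ≡ 1805 (mod 2291)
8^8 ≡ 1805^2 = 3258025 ≡ 223 (mod 2291)
8^16 ≡ 223^2 = 49729 ≡ 1618 (mod 2291)
8^32 ≡ 1618^2 = 2617924 ≡ 1602 (mod 2291)
8^64 ≡ 1602^2 = 2566404 ≡ 484 (mod 2291)
8^128 ≡ 484^2 = 234256 ≡ 574 (mod 2291)
8^256 ≡ 574^2 = 329476 ≡ 1863 (mod 2291)
8^512 ≡ 1863^2 = 3470769 ≡ 2195 (mod 2291)
8^1024 ≡ 2195^2 = 4818025 ≡ 52 (mod 2291)
8^2048 ≡ 52^2 = 2704 ≡ 413 (mod 2291)
2290 = 2048 + 128 + 64 + 32 + 16 + 2 in binary powers of 2.
So 8^2290 ≡ 413 · 574 · 484 · 1602 · 1618 · 64 ≡ 2039 (mod 2291).
Since 2039 ≠ 1, base 8 is a Fermat witness: 2291 is composite.

2039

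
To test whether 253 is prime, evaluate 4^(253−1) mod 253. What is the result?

4^1 ≡ 4 (mod 253)
4^2 ≡ 4^2 = 16 ≡ 16 (mod 253)
4^4 ≡ 16^2 = 256 ≡ 3 (mod 253)
4^8 ≡ 3^2 = 9 ≡ 9 (mod 253)
4^16 ≡ 9^2 = 81 ≡ 81 (mod 253)
4^32 ≡ 81^2 = 6561 ≡ 236 (mod 253)
4^64 ≡ 236^2 = 55696 ≡ 36 (mod 253)
4^128 ≡ 36^2 = 1296 ≡ 31 (mod 253)
252 = 128 + 64 + 32 + 16 + 8 + 4 in binary powers of 2.
So 4^252 ≡ 31 · 36 · 236 · 81 · 9 · 3 ≡ 236 (mod 253).
Since 236 ≠ 1, base 4 is a Fermat witness: 253 is composite.

236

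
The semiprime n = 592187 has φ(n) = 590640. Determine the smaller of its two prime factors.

φ(n) = (p−1)(q−1) = n − (p+q) + 1, so p + q = 592187 − 590640 + 1 = 1548.
p and q are the roots of t² − 1548t + 592187 = 0.
Discriminant: 1548² − 4·592187 = 2396304 − 2368748 = 27556; √27556 = 166.
q = (1548 − 166)/2 = 691, p = (1548 + 166)/2 = 857.
Check: 691 · 857 = 592187.

691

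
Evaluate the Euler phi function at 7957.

Factor: 7957 = 73 · 109.
φ(7957) = (73−1) · (109−1) = 72 · 108 = 7776.

7776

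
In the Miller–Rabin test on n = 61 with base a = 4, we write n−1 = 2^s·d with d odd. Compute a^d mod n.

61 − 1 = 60 = 2^2 · 15, so d = 15.
4^1 ≡ 4 (mod 61)
4^2 ≡ 4^2 = 16 ≡ 16 (mod 61)
4^4 ≡ 16^2 = 256 ≡ 12 (mod 61)
4^8 ≡ 12^2 = 144 ≡ 22 (mod 61)
15 = 8 + 4 + 2 + 1 in binary powers of 2.
So 4^15 ≡ 22 · 12 · 16 · 4 ≡ 60 (mod 61).
Since 4^d ≡ 60 (mod 61), base 4 does not prove 61 composite.

60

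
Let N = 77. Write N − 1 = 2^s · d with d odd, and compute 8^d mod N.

77 − 1 = 76 = 2^2 · 19, so d = 19.
8^1 ≡ 8 (mod 77)
8^2 ≡ 8^2 = 64 ≡ 64 (mod 77)
8^4 ≡ 64^2 = 4096 ≡ 15 (mod 77)
8^8 ≡ 15^2 = 225 ≡ 71 (mod 77)
8^16 ≡ 71^2 = 5041 ≡ 36 (mod 77)
19 = 16 + 2 + 1 in binary powers of 2.
So 8^19 ≡ 36 · 64 · 8 ≡ 29 (mod 77).
Squaring chain: 29 → 71; never reaches −1, so base 8 is a Miller–Rabin witness that 77 is composite.

29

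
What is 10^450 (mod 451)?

1

10^1 ≡ 10 (mod 451)
10^2 ≡ 10^2 = 100 ≡ 100 (mod 451)
10^4 ≡ 100^2 = 10000 ≡ 78 (mod 451)
10^8 ≡ 78^2 = 6084 ≡ 221 (mod 451)
10^16 ≡ 221^2 = 48841 ≡ 133 (mod 451)
10^32 ≡ 133^2 = 17689 ≡ 100 (mod 451)
10^64 ≡ 100^2 = 10000 ≡ 78 (mod 451)
10^128 ≡ 78^2 = 6084 ≡ 221 (mod 451)
10^256 ≡ 221^2 = 48841 ≡ 133 (mod 451)
450 = 256 + 128 + 64 + 2 in binary powers of 2.
So 10^450 ≡ 133 · 221 · 78 · 100 ≡ 1 (mod 451).
Since the result is 1, base 10 gives no evidence that 451 is composite.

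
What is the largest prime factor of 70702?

70702 = 2 · 35351
35351 = 23 · 1537
1537 = 29 · 53
53 is prime.
So 70702 = 2 · 23 · 29 · 53; the largest prime factor is 53.

53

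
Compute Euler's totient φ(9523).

9328

Factor: 9523 = 89 · 107.
φ(9523) = (89−1) · (107−1) = 88 · 106 = 9328.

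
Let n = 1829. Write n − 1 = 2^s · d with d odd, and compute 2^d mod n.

655

1829 − 1 = 1828 = 2^2 · 457, so d = 457.
2^1 ≡ 2 (mod 1829)
2^2 ≡ 2^2 = 4 ≡ 4 (mod 1829)
2^4 ≡ 4^2 = 16 ≡ 16 (mod 1829)
2^8 ≡ 16^2 = 256 ≡ 256 (mod 1829)
2^16 ≡ 256^2 = 65536 ≡ 1521 (mod 1829)
2^32 ≡ 1521^2 = 2313441 ≡ 1585 (mod 1829)
2^64 ≡ 1585^2 = 2512225 ≡ 1008 (mod 1829)
2^128 ≡ 1008^2 = 1016064 ≡ 969 (mod 1829)
2^256 ≡ 969^2 = 938961 ≡ 684 (mod 1829)
457 = 256 + 128 + 64 + 8 + 1 in binary powers of 2.
So 2^457 ≡ 684 · 969 · 1008 · 256 · 2 ≡ 655 (mod 1829).
Squaring chain: 655 → 1039; never reaches −1, so base 2 is a Miller–Rabin witness that 1829 is composite.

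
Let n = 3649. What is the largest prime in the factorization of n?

89

3649 = 41 · 89
89 is prime.
So 3649 = 41 · 89; the largest prime factor is 89.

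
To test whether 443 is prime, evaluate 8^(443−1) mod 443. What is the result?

1

8^1 ≡ 8 (mod 443)
8^2 ≡ 8^2 = 64 ≡ 64 (mod 443)
8^4 ≡ 64^2 = 4096 ≡ 109 (mod 443)
8^8 ≡ 109^2 = 11881 ≡ 363 (mod 443)
8^16 ≡ 363^2 = 131769 ≡ 198 (mod 443)
8^32 ≡ 198^2 = 39204 ≡ 220 (mod 443)
8^64 ≡ 220^2 = 48400 ≡ 113 (mod 443)
8^128 ≡ 113^2 = 12769 ≡ 365 (mod 443)
8^256 ≡ 365^2 = 133225 ≡ 325 (mod 443)
442 = 256 + 128 + 32 + 16 + 8 + 2 in binary powers of 2.
So 8^442 ≡ 325 · 365 · 220 · 198 · 363 · 64 ≡ 1 (mod 443).
Since the result is 1, base 8 gives no evidence that 443 is composite.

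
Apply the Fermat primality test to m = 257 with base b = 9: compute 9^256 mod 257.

9^1 ≡ 9 (mod 257)
9^2 ≡ 9^2 = 81 ≡ 81 (mod 257)
9^4 ≡ 81^2 = 6561 ≡ 136 (mod 257)
9^8 ≡ 136^2 = 18496 ≡ 249 (mod 257)
9^16 ≡ 249^2 = 62001 ≡ 64 (mod 257)
9^32 ≡ 64^2 = 4096 ≡ 241 (mod 257)
9^64 ≡ 241^2 = 58081 ≡ 256 (mod 257)
9^128 ≡ 256^2 = 65536 ≡ 1 (mod 257)
9^256 ≡ 1^2 = 1 ≡ 1 (mod 257)
256 = 256 in binary powers of 2.
So 9^256 ≡ 1 ≡ 1 (mod 257).
Since the result is 1, base 9 gives no evidence that 257 is composite.

1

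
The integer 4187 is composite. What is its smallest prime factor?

53

4187 is odd.
Digit sum 20, not divisible by 3.
Ends in 7: not divisible by 5.
7: 4187 = 7·598 + 1
11: 4187 = 11·380 + 7
13: 4187 = 13·322 + 1
17: 4187 = 17·246 + 5
19: 4187 = 19·220 + 7
23: 4187 = 23·182 + 1
29: 4187 = 29·144 + 11
31: 4187 = 31·135 + 2
37: 4187 = 37·113 + 6
41: 4187 = 41·102 + 5
43: 4187 = 43·97 + 16
47: 4187 = 47·89 + 4
53: 4187 = 53·79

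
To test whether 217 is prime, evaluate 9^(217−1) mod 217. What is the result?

8

9^1 ≡ 9 (mod 217)
9^2 ≡ 9^2 = 81 ≡ 81 (mod 217)
9^4 ≡ 81^2 = 6561 ≡ 51 (mod 217)
9^8 ≡ 51^2 = 2601 ≡ 214 (mod 217)
9^16 ≡ 214^2 = 45796 ≡ 9 (mod 217)
9^32 ≡ 9^2 = 81 ≡ 81 (mod 217)
9^64 ≡ 81^2 = 6561 ≡ 51 (mod 217)
9^128 ≡ 51^2 = 2601 ≡ 214 (mod 217)
216 = 128 + 64 + 16 + 8 in binary powers of 2.
So 9^216 ≡ 214 · 51 · 9 · 214 ≡ 8 (mod 217).
Since 8 ≠ 1, base 9 is a Fermat witness: 217 is composite.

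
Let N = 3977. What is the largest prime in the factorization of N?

3977 = 41 · 97
97 is prime.
So 3977 = 41 · 97; the largest prime factor is 97.

97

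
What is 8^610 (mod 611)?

155

8^1 ≡ 8 (mod 611)
8^2 ≡ 8^2 = 64 ≡ 64 (mod 611)
8^4 ≡ 64^2 = 4096 ≡ 430 (mod 611)
8^8 ≡ 430^2 = 184900 ≡ 378 (mod 611)
8^16 ≡ 378^2 = 142884 ≡ 521 (mod 611)
8^32 ≡ 521^2 = 271441 ≡ 157 (mod 611)
8^64 ≡ 157^2 = 24649 ≡ 209 (mod 611)
8^128 ≡ 209^2 = 43681 ≡ 300 (mod 611)
8^256 ≡ 300^2 = 90000 ≡ 183 (mod 611)
8^512 ≡ 183^2 = 33489 ≡ 495 (mod 611)
610 = 512 + 64 + 32 + 2 in binary powers of 2.
So 8^610 ≡ 495 · 209 · 157 · 64 ≡ 155 (mod 611).
Since 155 ≠ 1, base 8 is a Fermat witness: 611 is composite.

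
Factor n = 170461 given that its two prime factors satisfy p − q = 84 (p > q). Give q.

Since p = q + 84, we have 170461 = q(q + 84), so q² + 84q − 170461 = 0.
Discriminant: 84² + 4·170461 = 7056 + 681844 = 688900; √688900 = 830.
q = (−84 + 830)/2 = 373, and p = q + 84 = 457.
Check: 373 · 457 = 170461.

373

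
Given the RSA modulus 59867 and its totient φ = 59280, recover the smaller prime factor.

φ(n) = (p−1)(q−1) = n − (p+q) + 1, so p + q = 59867 − 59280 + 1 = 588.
p and q are the roots of t² − 588t + 59867 = 0.
Discriminant: 588² − 4·59867 = 345744 − 239468 = 106276; √106276 = 326.
q = (588 − 326)/2 = 131, p = (588 + 326)/2 = 457.
Check: 131 · 457 = 59867.

131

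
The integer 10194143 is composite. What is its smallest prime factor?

83

10194143 is odd.
Digit sum 23, not divisible by 3.
Ends in 3: not divisible by 5.
7: 10194143 = 7·1456306 + 1
11: 10194143 = 11·926740 + 3
13: 10194143 = 13·784164 + 11
17: 10194143 = 17·599655 + 8
19: 10194143 = 19·536533 + 16
23: 10194143 = 23·443223 + 14
29: 10194143 = 29·351522 + 5
31: 10194143 = 31·328843 + 10
37: 10194143 = 37·275517 + 14
41: 10194143 = 41·248637 + 26
43: 10194143 = 43·237073 + 4
47: 10194143 = 47·216896 + 31
53: 10194143 = 53·192342 + 17
59: 10194143 = 59·172782 + 5
61: 10194143 = 61·167117 + 6
67: 10194143 = 67·152151 + 26
71: 10194143 = 71·143579 + 34
73: 10194143 = 73·139645 + 58
79: 10194143 = 79·129039 + 62
83: 10194143 = 83·122821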